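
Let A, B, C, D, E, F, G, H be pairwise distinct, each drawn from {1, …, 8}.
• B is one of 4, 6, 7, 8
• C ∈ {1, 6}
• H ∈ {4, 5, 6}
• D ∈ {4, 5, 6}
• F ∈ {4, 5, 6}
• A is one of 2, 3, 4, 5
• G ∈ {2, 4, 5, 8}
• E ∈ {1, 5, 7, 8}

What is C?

1

Among the 8 variables, 3 fits only A (and all 8 values in {1, 2, 3, 4, 5, 6, 7, 8} must be used), so A = 3.
The 7 still-open variables together cover exactly {1, 2, 4, 5, 6, 7, 8} — 7 values for 7 variables — and 2 appears only in G's list, so G = 2.
The 3 variables D, F, H are confined to {4, 5, 6}, which locks those values in; drop them from B, C, E.
So C = 1.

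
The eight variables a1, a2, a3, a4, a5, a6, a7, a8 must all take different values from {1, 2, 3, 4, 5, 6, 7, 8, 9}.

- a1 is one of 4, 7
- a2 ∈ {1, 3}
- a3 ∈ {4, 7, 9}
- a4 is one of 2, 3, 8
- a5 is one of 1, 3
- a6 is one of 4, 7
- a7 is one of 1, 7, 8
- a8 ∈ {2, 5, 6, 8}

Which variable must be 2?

a4

a1 and a6 between them cover only {4, 7} — a naked pair. Remove those values from a3, a7.
That leaves a3 = 9.
a2 and a5 between them cover only {1, 3} — a naked pair. Remove those values from a4, a7.
That leaves a7 = 8. Strike 8 from a4, a8.
So 2 goes to a4.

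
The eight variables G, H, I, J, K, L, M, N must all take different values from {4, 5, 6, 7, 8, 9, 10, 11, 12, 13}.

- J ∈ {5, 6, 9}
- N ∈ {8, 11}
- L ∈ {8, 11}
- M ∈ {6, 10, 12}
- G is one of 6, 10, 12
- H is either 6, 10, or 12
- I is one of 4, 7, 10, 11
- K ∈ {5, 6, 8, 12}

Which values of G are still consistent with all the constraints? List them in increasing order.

6, 10, 12

L and N between them cover only {8, 11} — a naked pair. Remove those values from I, K.
G, H, M share exactly the 3 values {6, 10, 12}; by pigeonhole those values go to them, so strike 6, 10, 12 from I, J, K.
That leaves K = 5. So J can't be 5.
That leaves J = 9.
No further eliminations apply; G can still be any of 6, 10, 12.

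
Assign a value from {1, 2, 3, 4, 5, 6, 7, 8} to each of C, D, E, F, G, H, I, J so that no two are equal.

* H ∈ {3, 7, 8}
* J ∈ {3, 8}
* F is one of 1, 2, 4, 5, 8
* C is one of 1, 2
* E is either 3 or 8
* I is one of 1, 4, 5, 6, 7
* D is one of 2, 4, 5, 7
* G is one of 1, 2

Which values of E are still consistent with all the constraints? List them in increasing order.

The 8 variables draw from only 8 values {1, 2, 3, 4, 5, 6, 7, 8}, so each is used; only I can be 6, hence I = 6.
C and G between them cover only {1, 2} — a naked pair. Remove those values from D, F.
E and J share exactly the 2 values {3, 8}; by pigeonhole those values go to them, so strike 3, 8 from F, H.
H must be 7 (only option left). Strike 7 from D.
No further eliminations apply; E can still be any of 3, 8.

3, 8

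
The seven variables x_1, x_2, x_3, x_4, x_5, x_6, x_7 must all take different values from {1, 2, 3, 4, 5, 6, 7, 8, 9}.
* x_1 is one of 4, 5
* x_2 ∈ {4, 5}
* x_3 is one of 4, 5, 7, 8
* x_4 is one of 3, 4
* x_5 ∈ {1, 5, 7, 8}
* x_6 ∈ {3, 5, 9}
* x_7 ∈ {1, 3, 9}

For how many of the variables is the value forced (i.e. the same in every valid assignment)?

x_1 and x_2 between them cover only {4, 5} — a naked pair. Remove those values from x_3, x_4, x_5, x_6.
x_4 has just one choice, so x_4 = 3. So x_6, x_7 can't be 3.
x_6 must be 9 (only option left). Remove 9 from x_7.
x_7 must be 1 (only option left). So x_5 can't be 1.
Determined: x_4=3, x_6=9, x_7=1. The other variables each still have more than one consistent value. That makes 3.

3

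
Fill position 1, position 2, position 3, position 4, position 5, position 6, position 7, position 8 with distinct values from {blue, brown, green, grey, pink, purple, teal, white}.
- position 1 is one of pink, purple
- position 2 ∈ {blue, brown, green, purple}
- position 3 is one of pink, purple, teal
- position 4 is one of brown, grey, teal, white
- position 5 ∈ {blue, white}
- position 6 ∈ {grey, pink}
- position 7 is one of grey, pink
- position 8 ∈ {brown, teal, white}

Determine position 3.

teal

The 8 variables draw from only 8 values {blue, brown, green, grey, pink, purple, teal, white}, so each is used; only position 2 can be green, hence position 2 = green.
The 7 still-open variables together cover exactly {blue, brown, grey, pink, purple, teal, white} — 7 values for 7 variables — and blue appears only in position 5's list, so position 5 = blue.
The 2 variables position 6 and position 7 are confined to {grey, pink}, which locks those values in; drop them from position 1, position 3, position 4.
position 1 has just one choice, so position 1 = purple. Strike purple from position 3.
So position 3 = teal.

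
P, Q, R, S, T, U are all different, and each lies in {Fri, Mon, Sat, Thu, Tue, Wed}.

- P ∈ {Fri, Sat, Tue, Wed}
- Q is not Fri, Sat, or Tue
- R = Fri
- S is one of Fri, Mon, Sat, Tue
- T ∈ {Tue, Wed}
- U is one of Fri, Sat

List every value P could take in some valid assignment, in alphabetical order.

R must be Fri (only option left). Eliminate Fri elsewhere: P, S, U.
U's domain is down to {Sat}, so U = Sat. Remove Sat from P, S.
The 4 still-open variables together cover exactly {Mon, Thu, Tue, Wed} — 4 values for 4 variables — and Thu appears only in Q's list, so Q = Thu.
Among the 3 still-open variables, Mon fits only S (and all 3 values in {Mon, Tue, Wed} must be used), so S = Mon.
No further eliminations apply; P can still be any of Tue, Wed.

Tue, Wed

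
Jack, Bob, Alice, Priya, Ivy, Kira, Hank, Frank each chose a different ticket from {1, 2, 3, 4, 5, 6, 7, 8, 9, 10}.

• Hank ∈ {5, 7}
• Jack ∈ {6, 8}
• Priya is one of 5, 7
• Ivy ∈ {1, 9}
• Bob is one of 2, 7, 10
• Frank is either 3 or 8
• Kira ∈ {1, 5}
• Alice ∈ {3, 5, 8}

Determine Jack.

6

Priya and Hank between them cover only {5, 7} — a naked pair. Remove those values from Bob, Alice, Kira.
That leaves Kira = 1. So Ivy can't be 1.
That leaves Ivy = 9.
The 2 variables Alice and Frank are confined to {3, 8}, which locks those values in; drop them from Jack.
So Jack = 6.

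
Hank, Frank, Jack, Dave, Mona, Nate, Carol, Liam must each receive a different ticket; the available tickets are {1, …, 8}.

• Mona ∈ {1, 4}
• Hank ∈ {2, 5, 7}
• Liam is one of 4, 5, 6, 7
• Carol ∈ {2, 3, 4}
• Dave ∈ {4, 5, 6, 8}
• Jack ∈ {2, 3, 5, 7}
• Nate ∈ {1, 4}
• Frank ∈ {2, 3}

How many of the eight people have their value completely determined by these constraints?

2

Among the 8 variables, 8 fits only Dave (and all 8 values in {1, 2, 3, 4, 5, 6, 7, 8} must be used), so Dave = 8.
The 7 still-open variables together cover exactly {1, 2, 3, 4, 5, 6, 7} — 7 values for 7 variables — and 6 appears only in Liam's list, so Liam = 6.
Mona and Nate between them cover only {1, 4} — a naked pair. Remove those values from Carol.
Frank and Carol share exactly the 2 values {2, 3}; by pigeonhole those values go to them, so strike 2, 3 from Hank, Jack.
Determined: Dave=8, Liam=6. The other people each still have more than one consistent value. That makes 2.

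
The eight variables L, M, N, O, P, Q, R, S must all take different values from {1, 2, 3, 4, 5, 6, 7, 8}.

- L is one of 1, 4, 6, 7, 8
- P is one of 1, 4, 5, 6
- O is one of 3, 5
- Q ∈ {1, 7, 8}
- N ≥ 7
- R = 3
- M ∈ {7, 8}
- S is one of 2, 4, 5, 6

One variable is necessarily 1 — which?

Q

R's domain is down to {3}, so R = 3. Remove 3 from O.
O must be 5 (only option left). Strike 5 from P, S.
Among the 6 still-open variables, 2 fits only S (and all 6 values in {1, 2, 4, 6, 7, 8} must be used), so S = 2.
M and N share exactly the 2 values {7, 8}; by pigeonhole those values go to them, so strike 7, 8 from L, Q.
So 1 goes to Q.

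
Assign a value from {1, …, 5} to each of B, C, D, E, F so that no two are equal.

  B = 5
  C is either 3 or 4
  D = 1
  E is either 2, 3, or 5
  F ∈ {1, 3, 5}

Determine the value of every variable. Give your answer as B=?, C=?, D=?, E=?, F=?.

B has just one choice, so B = 5. So E, F can't be 5.
D's domain is down to {1}, so D = 1. So F can't be 1.
That leaves F = 3. Remove 3 from C, E.
C must be 4 (only option left).
E must be 2 (only option left).

B=5, C=4, D=1, E=2, F=3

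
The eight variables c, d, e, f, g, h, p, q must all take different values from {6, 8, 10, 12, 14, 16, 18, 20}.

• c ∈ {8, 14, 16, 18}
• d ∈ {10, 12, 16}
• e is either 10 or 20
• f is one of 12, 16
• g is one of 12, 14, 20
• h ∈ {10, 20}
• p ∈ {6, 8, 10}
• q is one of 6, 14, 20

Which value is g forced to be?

Among the 8 variables, 18 fits only c (and all 8 values in {6, 8, 10, 12, 14, 16, 18, 20} must be used), so c = 18.
Among the 7 still-open variables, 8 fits only p (and all 7 values in {6, 8, 10, 12, 14, 16, 20} must be used), so p = 8.
The 6 still-open variables draw from only 6 values {6, 10, 12, 14, 16, 20}, so each is used; only q can be 6, hence q = 6.
Among the 5 still-open variables, 14 fits only g (and all 5 values in {10, 12, 14, 16, 20} must be used), so g = 14.

14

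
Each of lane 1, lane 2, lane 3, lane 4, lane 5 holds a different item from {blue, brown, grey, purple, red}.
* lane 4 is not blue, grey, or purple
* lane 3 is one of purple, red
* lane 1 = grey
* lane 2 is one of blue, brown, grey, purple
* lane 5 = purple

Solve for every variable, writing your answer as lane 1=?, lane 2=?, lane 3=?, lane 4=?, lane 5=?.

lane 1=grey, lane 2=blue, lane 3=red, lane 4=brown, lane 5=purple

lane 1's domain is down to {grey}, so lane 1 = grey. Remove grey from lane 2.
That leaves lane 5 = purple. Strike purple from lane 2, lane 3.
lane 3's domain is down to {red}, so lane 3 = red. Strike red from lane 4.
lane 4 has just one choice, so lane 4 = brown. Strike brown from lane 2.
lane 2 must be blue (only option left).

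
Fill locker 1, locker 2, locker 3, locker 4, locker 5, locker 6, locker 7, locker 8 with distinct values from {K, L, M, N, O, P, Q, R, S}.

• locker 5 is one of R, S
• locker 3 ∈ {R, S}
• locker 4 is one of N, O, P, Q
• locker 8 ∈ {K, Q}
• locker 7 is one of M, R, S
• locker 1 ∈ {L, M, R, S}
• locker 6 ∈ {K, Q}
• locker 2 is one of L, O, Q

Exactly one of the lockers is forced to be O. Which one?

locker 2

The 2 variables locker 3 and locker 5 are confined to {R, S}, which locks those values in; drop them from locker 1, locker 7.
locker 7 must be M (only option left). So locker 1 can't be M.
locker 1 has just one choice, so locker 1 = L. Strike L from locker 2.
locker 6 and locker 8 share exactly the 2 values {K, Q}; by pigeonhole those values go to them, so strike K, Q from locker 2, locker 4.
So O goes to locker 2.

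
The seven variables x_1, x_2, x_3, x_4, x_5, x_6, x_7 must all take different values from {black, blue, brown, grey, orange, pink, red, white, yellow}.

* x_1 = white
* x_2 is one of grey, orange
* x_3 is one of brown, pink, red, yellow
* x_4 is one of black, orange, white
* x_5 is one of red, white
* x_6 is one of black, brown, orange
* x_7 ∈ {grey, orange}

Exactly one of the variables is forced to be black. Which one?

x_4

x_1's domain is down to {white}, so x_1 = white. Eliminate white elsewhere: x_4, x_5.
x_5's domain is down to {red}, so x_5 = red. Eliminate red elsewhere: x_3.
x_2 and x_7 share exactly the 2 values {grey, orange}; by pigeonhole those values go to them, so strike grey, orange from x_4, x_6.
So black goes to x_4.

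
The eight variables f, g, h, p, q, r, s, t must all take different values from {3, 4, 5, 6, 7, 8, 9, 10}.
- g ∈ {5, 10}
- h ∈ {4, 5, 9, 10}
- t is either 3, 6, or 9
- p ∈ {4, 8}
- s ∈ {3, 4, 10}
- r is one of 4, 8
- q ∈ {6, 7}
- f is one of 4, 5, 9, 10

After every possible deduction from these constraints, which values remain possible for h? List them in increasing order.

5, 9, 10

The 8 variables draw from only 8 values {3, 4, 5, 6, 7, 8, 9, 10}, so each is used; only q can be 7, hence q = 7.
The 7 still-open variables together cover exactly {3, 4, 5, 6, 8, 9, 10} — 7 values for 7 variables — and 6 appears only in t's list, so t = 6.
Among the 6 still-open variables, 3 fits only s (and all 6 values in {3, 4, 5, 8, 9, 10} must be used), so s = 3.
p and r share exactly the 2 values {4, 8}; by pigeonhole those values go to them, so strike 4, 8 from f, h.
No further eliminations apply; h can still be any of 5, 9, 10.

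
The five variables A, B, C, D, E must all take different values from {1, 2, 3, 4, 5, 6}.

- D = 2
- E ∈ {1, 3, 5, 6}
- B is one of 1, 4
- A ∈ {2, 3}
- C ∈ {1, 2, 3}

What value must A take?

3

D has just one choice, so D = 2. So A, C can't be 2.
So A = 3.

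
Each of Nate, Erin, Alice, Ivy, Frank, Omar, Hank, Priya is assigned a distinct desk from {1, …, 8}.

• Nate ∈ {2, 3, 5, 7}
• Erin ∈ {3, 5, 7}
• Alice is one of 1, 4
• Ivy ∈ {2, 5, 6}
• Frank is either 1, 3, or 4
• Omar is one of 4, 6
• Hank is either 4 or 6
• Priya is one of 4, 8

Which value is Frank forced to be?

3

Among the 8 variables, 8 fits only Priya (and all 8 values in {1, 2, 3, 4, 5, 6, 7, 8} must be used), so Priya = 8.
The 2 variables Omar and Hank are confined to {4, 6}, which locks those values in; drop them from Alice, Ivy, Frank.
Alice's domain is down to {1}, so Alice = 1. Strike 1 from Frank.
So Frank = 3.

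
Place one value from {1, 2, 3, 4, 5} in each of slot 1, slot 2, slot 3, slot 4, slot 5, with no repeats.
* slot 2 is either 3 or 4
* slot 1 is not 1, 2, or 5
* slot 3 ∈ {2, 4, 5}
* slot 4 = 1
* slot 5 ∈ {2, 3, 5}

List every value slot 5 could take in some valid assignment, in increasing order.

slot 4 must be 1 (only option left).
slot 1 and slot 2 share exactly the 2 values {3, 4}; by pigeonhole those values go to them, so strike 3, 4 from slot 3, slot 5.
No further eliminations apply; slot 5 can still be any of 2, 5.

2, 5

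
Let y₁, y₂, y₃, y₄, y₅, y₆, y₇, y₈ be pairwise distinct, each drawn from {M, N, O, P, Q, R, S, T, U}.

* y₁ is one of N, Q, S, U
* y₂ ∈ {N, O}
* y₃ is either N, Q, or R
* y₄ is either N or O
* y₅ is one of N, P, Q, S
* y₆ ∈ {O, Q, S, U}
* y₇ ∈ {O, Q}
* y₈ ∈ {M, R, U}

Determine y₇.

The 8 variables draw from only 8 values {M, N, O, P, Q, R, S, U}, so each is used; only y₈ can be M, hence y₈ = M.
The 7 still-open variables draw from only 7 values {N, O, P, Q, R, S, U}, so each is used; only y₅ can be P, hence y₅ = P.
The 6 still-open variables draw from only 6 values {N, O, Q, R, S, U}, so each is used; only y₃ can be R, hence y₃ = R.
y₂ and y₄ share exactly the 2 values {N, O}; by pigeonhole those values go to them, so strike N, O from y₁, y₆, y₇.
So y₇ = Q.

Q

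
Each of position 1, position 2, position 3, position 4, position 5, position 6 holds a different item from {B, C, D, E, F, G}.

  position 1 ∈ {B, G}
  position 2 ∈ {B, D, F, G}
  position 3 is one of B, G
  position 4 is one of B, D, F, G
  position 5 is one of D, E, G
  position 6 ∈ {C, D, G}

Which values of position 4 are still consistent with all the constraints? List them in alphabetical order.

D, F

The 6 variables draw from only 6 values {B, C, D, E, F, G}, so each is used; only position 6 can be C, hence position 6 = C.
Among the 5 still-open variables, E fits only position 5 (and all 5 values in {B, D, E, F, G} must be used), so position 5 = E.
position 1 and position 3 between them cover only {B, G} — a naked pair. Remove those values from position 2, position 4.
No further eliminations apply; position 4 can still be any of D, F.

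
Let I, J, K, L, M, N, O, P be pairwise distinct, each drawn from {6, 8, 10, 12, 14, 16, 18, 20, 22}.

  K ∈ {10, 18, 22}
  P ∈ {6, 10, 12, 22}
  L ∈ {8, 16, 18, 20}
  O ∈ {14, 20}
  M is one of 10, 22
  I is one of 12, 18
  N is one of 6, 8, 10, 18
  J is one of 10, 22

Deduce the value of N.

The 2 variables J and M are confined to {10, 22}, which locks those values in; drop them from K, N, P.
K has just one choice, so K = 18. So I, L, N can't be 18.
I's domain is down to {12}, so I = 12. So P can't be 12.
That leaves P = 6. Strike 6 from N.
So N = 8.

8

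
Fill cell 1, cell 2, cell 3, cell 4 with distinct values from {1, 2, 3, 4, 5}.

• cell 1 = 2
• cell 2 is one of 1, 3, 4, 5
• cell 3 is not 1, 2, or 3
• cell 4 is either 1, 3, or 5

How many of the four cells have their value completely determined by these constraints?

1

cell 1's domain is down to {2}, so cell 1 = 2.
Determined: cell 1=2. The other cells each still have more than one consistent value. That makes 1.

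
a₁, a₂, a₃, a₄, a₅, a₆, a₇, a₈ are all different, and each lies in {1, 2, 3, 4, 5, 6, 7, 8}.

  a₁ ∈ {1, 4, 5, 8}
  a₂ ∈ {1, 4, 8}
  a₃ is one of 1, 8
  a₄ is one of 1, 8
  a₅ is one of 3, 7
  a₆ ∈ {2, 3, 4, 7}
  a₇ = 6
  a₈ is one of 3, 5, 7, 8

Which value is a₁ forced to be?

a₇ has just one choice, so a₇ = 6.
The 7 still-open variables together cover exactly {1, 2, 3, 4, 5, 7, 8} — 7 values for 7 variables — and 2 appears only in a₆'s list, so a₆ = 2.
a₃ and a₄ share exactly the 2 values {1, 8}; by pigeonhole those values go to them, so strike 1, 8 from a₁, a₂, a₈.
a₂'s domain is down to {4}, so a₂ = 4. So a₁ can't be 4.
So a₁ = 5.

5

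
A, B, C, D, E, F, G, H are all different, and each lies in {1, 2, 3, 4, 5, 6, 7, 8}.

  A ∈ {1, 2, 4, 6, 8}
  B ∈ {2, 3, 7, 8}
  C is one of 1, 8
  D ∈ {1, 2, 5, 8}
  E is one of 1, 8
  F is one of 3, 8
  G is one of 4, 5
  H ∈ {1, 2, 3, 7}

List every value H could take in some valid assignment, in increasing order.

2, 7

The 8 variables draw from only 8 values {1, 2, 3, 4, 5, 6, 7, 8}, so each is used; only A can be 6, hence A = 6.
The 7 still-open variables draw from only 7 values {1, 2, 3, 4, 5, 7, 8}, so each is used; only G can be 4, hence G = 4.
The 6 still-open variables together cover exactly {1, 2, 3, 5, 7, 8} — 6 values for 6 variables — and 5 appears only in D's list, so D = 5.
C and E between them cover only {1, 8} — a naked pair. Remove those values from B, F, H.
That leaves F = 3. Remove 3 from B, H.
No further eliminations apply; H can still be any of 2, 7.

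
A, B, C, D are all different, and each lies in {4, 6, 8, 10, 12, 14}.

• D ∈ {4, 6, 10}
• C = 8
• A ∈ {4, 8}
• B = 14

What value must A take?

B has just one choice, so B = 14.
C's domain is down to {8}, so C = 8. Strike 8 from A.
So A = 4.

4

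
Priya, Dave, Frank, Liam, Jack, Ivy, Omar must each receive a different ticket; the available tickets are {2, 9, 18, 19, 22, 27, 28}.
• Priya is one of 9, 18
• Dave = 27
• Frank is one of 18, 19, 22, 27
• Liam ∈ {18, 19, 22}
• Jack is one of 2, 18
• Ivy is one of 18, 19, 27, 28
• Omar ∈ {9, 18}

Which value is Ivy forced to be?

28

Dave's domain is down to {27}, so Dave = 27. Remove 27 from Frank, Ivy.
The 6 still-open variables together cover exactly {2, 9, 18, 19, 22, 28} — 6 values for 6 variables — and 2 appears only in Jack's list, so Jack = 2.
The 5 still-open variables together cover exactly {9, 18, 19, 22, 28} — 5 values for 5 variables — and 28 appears only in Ivy's list, so Ivy = 28.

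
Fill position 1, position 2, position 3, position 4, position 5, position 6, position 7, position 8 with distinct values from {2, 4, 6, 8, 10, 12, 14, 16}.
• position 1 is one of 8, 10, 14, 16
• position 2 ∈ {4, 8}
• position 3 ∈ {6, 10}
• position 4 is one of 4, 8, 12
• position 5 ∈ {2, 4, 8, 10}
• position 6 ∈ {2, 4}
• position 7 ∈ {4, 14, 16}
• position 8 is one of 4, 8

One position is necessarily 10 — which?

position 5

The 8 variables draw from only 8 values {2, 4, 6, 8, 10, 12, 14, 16}, so each is used; only position 3 can be 6, hence position 3 = 6.
The 7 still-open variables together cover exactly {2, 4, 8, 10, 12, 14, 16} — 7 values for 7 variables — and 12 appears only in position 4's list, so position 4 = 12.
position 2 and position 8 between them cover only {4, 8} — a naked pair. Remove those values from position 1, position 5, position 6, position 7.
position 6's domain is down to {2}, so position 6 = 2. Eliminate 2 elsewhere: position 5.
So 10 goes to position 5.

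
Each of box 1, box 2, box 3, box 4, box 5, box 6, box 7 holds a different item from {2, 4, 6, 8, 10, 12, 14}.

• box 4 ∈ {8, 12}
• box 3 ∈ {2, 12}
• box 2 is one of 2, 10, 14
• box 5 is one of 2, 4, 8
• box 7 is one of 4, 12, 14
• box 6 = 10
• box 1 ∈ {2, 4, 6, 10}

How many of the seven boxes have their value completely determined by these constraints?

2

box 6 has just one choice, so box 6 = 10. Remove 10 from box 1, box 2.
Among the 6 still-open variables, 6 fits only box 1 (and all 6 values in {2, 4, 6, 8, 12, 14} must be used), so box 1 = 6.
Determined: box 1=6, box 6=10. The other boxes each still have more than one consistent value. That makes 2.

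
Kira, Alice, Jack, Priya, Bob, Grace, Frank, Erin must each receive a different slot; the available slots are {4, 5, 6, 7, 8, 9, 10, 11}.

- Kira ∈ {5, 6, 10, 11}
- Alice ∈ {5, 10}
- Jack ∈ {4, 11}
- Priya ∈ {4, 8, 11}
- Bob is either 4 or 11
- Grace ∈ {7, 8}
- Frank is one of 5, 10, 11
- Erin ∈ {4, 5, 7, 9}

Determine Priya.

The 8 variables draw from only 8 values {4, 5, 6, 7, 8, 9, 10, 11}, so each is used; only Kira can be 6, hence Kira = 6.
The 7 still-open variables draw from only 7 values {4, 5, 7, 8, 9, 10, 11}, so each is used; only Erin can be 9, hence Erin = 9.
The 6 still-open variables draw from only 6 values {4, 5, 7, 8, 10, 11}, so each is used; only Grace can be 7, hence Grace = 7.
The 5 still-open variables draw from only 5 values {4, 5, 8, 10, 11}, so each is used; only Priya can be 8, hence Priya = 8.

8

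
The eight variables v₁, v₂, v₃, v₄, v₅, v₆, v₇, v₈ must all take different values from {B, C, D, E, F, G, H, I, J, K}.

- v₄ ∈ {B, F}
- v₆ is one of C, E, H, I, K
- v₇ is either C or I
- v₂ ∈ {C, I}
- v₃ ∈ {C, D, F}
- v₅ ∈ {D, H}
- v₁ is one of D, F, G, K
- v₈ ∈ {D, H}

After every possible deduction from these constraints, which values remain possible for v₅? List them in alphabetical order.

D, H

v₂ and v₇ between them cover only {C, I} — a naked pair. Remove those values from v₃, v₆.
v₅ and v₈ between them cover only {D, H} — a naked pair. Remove those values from v₁, v₃, v₆.
That leaves v₃ = F. Eliminate F elsewhere: v₁, v₄.
v₄ has just one choice, so v₄ = B.
No further eliminations apply; v₅ can still be any of D, H.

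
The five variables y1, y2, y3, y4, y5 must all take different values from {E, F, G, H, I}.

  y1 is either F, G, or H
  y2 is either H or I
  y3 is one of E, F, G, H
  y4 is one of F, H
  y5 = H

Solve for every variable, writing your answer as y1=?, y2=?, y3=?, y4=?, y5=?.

y1=G, y2=I, y3=E, y4=F, y5=H

y5 has just one choice, so y5 = H. Remove H from y1, y2, y3, y4.
y2 has just one choice, so y2 = I.
That leaves y4 = F. Remove F from y1, y3.
y1's domain is down to {G}, so y1 = G. So y3 can't be G.
y3 must be E (only option left).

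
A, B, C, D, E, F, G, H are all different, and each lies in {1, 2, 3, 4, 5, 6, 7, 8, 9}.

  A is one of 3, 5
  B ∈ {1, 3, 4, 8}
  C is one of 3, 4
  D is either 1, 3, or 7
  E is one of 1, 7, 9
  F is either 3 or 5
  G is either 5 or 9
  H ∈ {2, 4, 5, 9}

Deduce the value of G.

The 8 variables draw from only 8 values {1, 2, 3, 4, 5, 7, 8, 9}, so each is used; only H can be 2, hence H = 2.
Among the 7 still-open variables, 8 fits only B (and all 7 values in {1, 3, 4, 5, 7, 8, 9} must be used), so B = 8.
The 6 still-open variables together cover exactly {1, 3, 4, 5, 7, 9} — 6 values for 6 variables — and 4 appears only in C's list, so C = 4.
A and F share exactly the 2 values {3, 5}; by pigeonhole those values go to them, so strike 3, 5 from D, G.
So G = 9.

9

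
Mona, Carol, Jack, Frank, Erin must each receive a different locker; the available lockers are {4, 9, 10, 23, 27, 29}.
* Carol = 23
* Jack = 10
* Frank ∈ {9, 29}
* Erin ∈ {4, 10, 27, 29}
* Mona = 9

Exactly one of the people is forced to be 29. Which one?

Frank

Mona has just one choice, so Mona = 9. So Frank can't be 9.
So 29 goes to Frank.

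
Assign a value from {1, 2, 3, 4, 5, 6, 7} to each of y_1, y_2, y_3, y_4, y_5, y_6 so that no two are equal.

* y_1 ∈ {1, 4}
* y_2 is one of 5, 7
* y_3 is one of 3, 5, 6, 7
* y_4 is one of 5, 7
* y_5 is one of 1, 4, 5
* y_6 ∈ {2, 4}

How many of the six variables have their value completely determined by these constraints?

The 2 variables y_2 and y_4 are confined to {5, 7}, which locks those values in; drop them from y_3, y_5.
y_1 and y_5 share exactly the 2 values {1, 4}; by pigeonhole those values go to them, so strike 1, 4 from y_6.
y_6 must be 2 (only option left).
Determined: y_6=2. The other variables each still have more than one consistent value. That makes 1.

1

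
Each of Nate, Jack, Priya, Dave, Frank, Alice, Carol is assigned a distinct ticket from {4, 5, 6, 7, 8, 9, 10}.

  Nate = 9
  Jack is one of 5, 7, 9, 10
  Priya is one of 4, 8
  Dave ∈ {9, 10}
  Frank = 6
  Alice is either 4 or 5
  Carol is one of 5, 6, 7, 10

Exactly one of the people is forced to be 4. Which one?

Alice

Nate must be 9 (only option left). Eliminate 9 elsewhere: Jack, Dave.
Dave's domain is down to {10}, so Dave = 10. So Jack, Carol can't be 10.
Frank must be 6 (only option left). Strike 6 from Carol.
The 4 still-open variables together cover exactly {4, 5, 7, 8} — 4 values for 4 variables — and 8 appears only in Priya's list, so Priya = 8.
Among the 3 still-open variables, 4 fits only Alice (and all 3 values in {4, 5, 7} must be used), so Alice = 4.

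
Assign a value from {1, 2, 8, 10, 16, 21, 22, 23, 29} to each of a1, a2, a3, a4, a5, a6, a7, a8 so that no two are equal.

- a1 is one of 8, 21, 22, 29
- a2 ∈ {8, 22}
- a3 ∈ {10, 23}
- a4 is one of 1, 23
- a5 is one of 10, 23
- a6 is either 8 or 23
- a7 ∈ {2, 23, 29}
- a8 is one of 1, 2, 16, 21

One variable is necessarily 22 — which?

a2

a3 and a5 share exactly the 2 values {10, 23}; by pigeonhole those values go to them, so strike 10, 23 from a4, a6, a7.
That leaves a4 = 1. Strike 1 from a8.
a6 has just one choice, so a6 = 8. Eliminate 8 elsewhere: a1, a2.
So 22 goes to a2.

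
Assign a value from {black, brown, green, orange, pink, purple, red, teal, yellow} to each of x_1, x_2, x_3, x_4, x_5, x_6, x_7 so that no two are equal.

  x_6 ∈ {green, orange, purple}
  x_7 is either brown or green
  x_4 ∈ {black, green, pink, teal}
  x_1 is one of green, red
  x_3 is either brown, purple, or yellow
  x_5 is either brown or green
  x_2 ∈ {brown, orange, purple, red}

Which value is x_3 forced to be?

yellow

x_5 and x_7 between them cover only {brown, green} — a naked pair. Remove those values from x_1, x_2, x_3, x_4, x_6.
That leaves x_1 = red. Eliminate red elsewhere: x_2.
x_2 and x_6 share exactly the 2 values {orange, purple}; by pigeonhole those values go to them, so strike orange, purple from x_3.
So x_3 = yellow.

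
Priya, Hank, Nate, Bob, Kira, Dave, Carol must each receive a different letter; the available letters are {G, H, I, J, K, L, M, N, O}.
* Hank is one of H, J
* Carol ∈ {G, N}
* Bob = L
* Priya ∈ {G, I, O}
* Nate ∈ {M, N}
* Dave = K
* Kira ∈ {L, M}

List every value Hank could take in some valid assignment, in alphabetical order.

Bob must be L (only option left). Eliminate L elsewhere: Kira.
That leaves Kira = M. Remove M from Nate.
Dave must be K (only option left).
Nate's domain is down to {N}, so Nate = N. So Carol can't be N.
That leaves Carol = G. Eliminate G elsewhere: Priya.
No further eliminations apply; Hank can still be any of H, J.

H, J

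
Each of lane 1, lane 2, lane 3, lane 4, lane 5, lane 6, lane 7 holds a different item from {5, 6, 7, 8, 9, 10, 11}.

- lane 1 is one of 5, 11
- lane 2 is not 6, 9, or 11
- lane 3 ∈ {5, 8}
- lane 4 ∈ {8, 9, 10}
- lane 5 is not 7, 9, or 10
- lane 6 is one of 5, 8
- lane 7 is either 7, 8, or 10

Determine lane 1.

11

The 7 variables together cover exactly {5, 6, 7, 8, 9, 10, 11} — 7 values for 7 variables — and 6 appears only in lane 5's list, so lane 5 = 6.
The 6 still-open variables together cover exactly {5, 7, 8, 9, 10, 11} — 6 values for 6 variables — and 9 appears only in lane 4's list, so lane 4 = 9.
The 5 still-open variables together cover exactly {5, 7, 8, 10, 11} — 5 values for 5 variables — and 11 appears only in lane 1's list, so lane 1 = 11.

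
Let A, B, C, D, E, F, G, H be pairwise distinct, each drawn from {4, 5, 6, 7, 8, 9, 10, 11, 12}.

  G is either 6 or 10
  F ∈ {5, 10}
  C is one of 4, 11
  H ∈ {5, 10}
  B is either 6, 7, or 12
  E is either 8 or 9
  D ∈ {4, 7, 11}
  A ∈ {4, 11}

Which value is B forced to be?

The 2 variables A and C are confined to {4, 11}, which locks those values in; drop them from D.
That leaves D = 7. Strike 7 from B.
F and H share exactly the 2 values {5, 10}; by pigeonhole those values go to them, so strike 5, 10 from G.
G must be 6 (only option left). Eliminate 6 elsewhere: B.
So B = 12.

12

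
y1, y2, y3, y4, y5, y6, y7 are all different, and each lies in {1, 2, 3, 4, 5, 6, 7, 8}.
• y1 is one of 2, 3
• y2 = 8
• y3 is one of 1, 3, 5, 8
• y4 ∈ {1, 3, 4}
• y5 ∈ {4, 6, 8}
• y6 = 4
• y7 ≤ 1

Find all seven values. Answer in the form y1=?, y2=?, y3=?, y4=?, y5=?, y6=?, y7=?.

y1=2, y2=8, y3=5, y4=3, y5=6, y6=4, y7=1

y2 has just one choice, so y2 = 8. So y3, y5 can't be 8.
y6 has just one choice, so y6 = 4. Eliminate 4 elsewhere: y4, y5.
y7 must be 1 (only option left). So y3, y4 can't be 1.
y4 must be 3 (only option left). Eliminate 3 elsewhere: y1, y3.
y5 must be 6 (only option left).
y1 has just one choice, so y1 = 2.
y3's domain is down to {5}, so y3 = 5.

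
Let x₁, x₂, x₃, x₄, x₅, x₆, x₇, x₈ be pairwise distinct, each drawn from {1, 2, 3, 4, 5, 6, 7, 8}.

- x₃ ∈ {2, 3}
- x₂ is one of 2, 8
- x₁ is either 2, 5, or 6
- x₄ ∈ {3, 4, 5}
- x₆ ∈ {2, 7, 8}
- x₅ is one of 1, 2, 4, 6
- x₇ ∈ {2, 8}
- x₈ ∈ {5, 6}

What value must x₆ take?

7

Among the 8 variables, 1 fits only x₅ (and all 8 values in {1, 2, 3, 4, 5, 6, 7, 8} must be used), so x₅ = 1.
The 7 still-open variables draw from only 7 values {2, 3, 4, 5, 6, 7, 8}, so each is used; only x₄ can be 4, hence x₄ = 4.
Among the 6 still-open variables, 3 fits only x₃ (and all 6 values in {2, 3, 5, 6, 7, 8} must be used), so x₃ = 3.
Among the 5 still-open variables, 7 fits only x₆ (and all 5 values in {2, 5, 6, 7, 8} must be used), so x₆ = 7.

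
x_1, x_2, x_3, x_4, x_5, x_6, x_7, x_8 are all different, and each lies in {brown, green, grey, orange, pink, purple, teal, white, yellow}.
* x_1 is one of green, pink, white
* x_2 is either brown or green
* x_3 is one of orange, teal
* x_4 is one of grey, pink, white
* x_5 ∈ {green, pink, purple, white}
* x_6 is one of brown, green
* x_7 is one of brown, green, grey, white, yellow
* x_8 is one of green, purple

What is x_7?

x_2 and x_6 share exactly the 2 values {brown, green}; by pigeonhole those values go to them, so strike brown, green from x_1, x_5, x_7, x_8.
x_8 must be purple (only option left). Remove purple from x_5.
The 2 variables x_1 and x_5 are confined to {pink, white}, which locks those values in; drop them from x_4, x_7.
x_4's domain is down to {grey}, so x_4 = grey. Eliminate grey elsewhere: x_7.
So x_7 = yellow.

yellow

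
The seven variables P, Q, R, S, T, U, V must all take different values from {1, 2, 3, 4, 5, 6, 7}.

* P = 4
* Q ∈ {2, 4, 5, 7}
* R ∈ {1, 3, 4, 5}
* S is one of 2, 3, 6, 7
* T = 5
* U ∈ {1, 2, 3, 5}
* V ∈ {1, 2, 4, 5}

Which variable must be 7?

P has just one choice, so P = 4. Eliminate 4 elsewhere: Q, R, V.
That leaves T = 5. Eliminate 5 elsewhere: Q, R, U, V.
The 5 still-open variables together cover exactly {1, 2, 3, 6, 7} — 5 values for 5 variables — and 6 appears only in S's list, so S = 6.
The 4 still-open variables together cover exactly {1, 2, 3, 7} — 4 values for 4 variables — and 7 appears only in Q's list, so Q = 7.

Q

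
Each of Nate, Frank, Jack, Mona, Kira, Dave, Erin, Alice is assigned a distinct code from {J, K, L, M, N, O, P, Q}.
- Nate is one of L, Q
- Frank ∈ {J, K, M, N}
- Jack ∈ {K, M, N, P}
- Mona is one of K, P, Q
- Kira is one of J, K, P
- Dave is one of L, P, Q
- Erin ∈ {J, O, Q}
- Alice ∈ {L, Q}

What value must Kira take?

J

The 8 variables together cover exactly {J, K, L, M, N, O, P, Q} — 8 values for 8 variables — and O appears only in Erin's list, so Erin = O.
Nate and Alice share exactly the 2 values {L, Q}; by pigeonhole those values go to them, so strike L, Q from Mona, Dave.
Dave has just one choice, so Dave = P. Eliminate P elsewhere: Jack, Mona, Kira.
That leaves Mona = K. Strike K from Frank, Jack, Kira.
So Kira = J.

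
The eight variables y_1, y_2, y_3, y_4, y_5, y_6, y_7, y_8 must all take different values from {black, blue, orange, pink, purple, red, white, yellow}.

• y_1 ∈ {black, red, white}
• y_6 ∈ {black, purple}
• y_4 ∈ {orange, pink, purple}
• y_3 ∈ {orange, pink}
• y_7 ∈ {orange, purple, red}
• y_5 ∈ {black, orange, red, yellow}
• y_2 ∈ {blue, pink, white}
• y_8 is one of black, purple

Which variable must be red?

y_7

The 8 variables together cover exactly {black, blue, orange, pink, purple, red, white, yellow} — 8 values for 8 variables — and blue appears only in y_2's list, so y_2 = blue.
The 7 still-open variables draw from only 7 values {black, orange, pink, purple, red, white, yellow}, so each is used; only y_1 can be white, hence y_1 = white.
The 6 still-open variables draw from only 6 values {black, orange, pink, purple, red, yellow}, so each is used; only y_5 can be yellow, hence y_5 = yellow.
The 5 still-open variables draw from only 5 values {black, orange, pink, purple, red}, so each is used; only y_7 can be red, hence y_7 = red.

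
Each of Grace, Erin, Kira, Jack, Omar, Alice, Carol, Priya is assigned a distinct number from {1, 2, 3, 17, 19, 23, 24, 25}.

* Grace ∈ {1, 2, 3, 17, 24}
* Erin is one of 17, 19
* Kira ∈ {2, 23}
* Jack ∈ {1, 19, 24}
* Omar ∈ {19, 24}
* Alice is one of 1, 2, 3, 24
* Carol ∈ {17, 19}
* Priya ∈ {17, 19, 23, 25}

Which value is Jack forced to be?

Among the 8 variables, 25 fits only Priya (and all 8 values in {1, 2, 3, 17, 19, 23, 24, 25} must be used), so Priya = 25.
The 7 still-open variables together cover exactly {1, 2, 3, 17, 19, 23, 24} — 7 values for 7 variables — and 23 appears only in Kira's list, so Kira = 23.
The 2 variables Erin and Carol are confined to {17, 19}, which locks those values in; drop them from Grace, Jack, Omar.
Omar has just one choice, so Omar = 24. So Grace, Jack, Alice can't be 24.
So Jack = 1.

1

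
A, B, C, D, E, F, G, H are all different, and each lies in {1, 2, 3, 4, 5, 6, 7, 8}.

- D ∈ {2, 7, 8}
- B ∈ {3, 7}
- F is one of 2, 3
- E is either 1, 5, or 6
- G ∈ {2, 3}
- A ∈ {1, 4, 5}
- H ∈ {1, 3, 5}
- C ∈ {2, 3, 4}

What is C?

4

The 8 variables draw from only 8 values {1, 2, 3, 4, 5, 6, 7, 8}, so each is used; only E can be 6, hence E = 6.
The 7 still-open variables together cover exactly {1, 2, 3, 4, 5, 7, 8} — 7 values for 7 variables — and 8 appears only in D's list, so D = 8.
The 6 still-open variables together cover exactly {1, 2, 3, 4, 5, 7} — 6 values for 6 variables — and 7 appears only in B's list, so B = 7.
F and G share exactly the 2 values {2, 3}; by pigeonhole those values go to them, so strike 2, 3 from C, H.
So C = 4.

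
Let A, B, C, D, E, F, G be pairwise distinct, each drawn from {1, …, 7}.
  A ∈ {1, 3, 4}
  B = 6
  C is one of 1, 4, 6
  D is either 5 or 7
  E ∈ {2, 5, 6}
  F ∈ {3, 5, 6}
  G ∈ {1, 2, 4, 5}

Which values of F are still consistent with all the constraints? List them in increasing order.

B has just one choice, so B = 6. Eliminate 6 elsewhere: C, E, F.
The 6 still-open variables together cover exactly {1, 2, 3, 4, 5, 7} — 6 values for 6 variables — and 7 appears only in D's list, so D = 7.
No further eliminations apply; F can still be any of 3, 5.

3, 5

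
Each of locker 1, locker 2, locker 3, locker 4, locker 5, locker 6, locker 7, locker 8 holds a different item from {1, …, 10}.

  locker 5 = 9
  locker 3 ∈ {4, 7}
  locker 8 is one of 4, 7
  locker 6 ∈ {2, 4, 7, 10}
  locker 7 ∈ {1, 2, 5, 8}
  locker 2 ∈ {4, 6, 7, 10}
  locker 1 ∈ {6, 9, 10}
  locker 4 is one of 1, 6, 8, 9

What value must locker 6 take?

2

locker 5's domain is down to {9}, so locker 5 = 9. Eliminate 9 elsewhere: locker 1, locker 4.
locker 3 and locker 8 share exactly the 2 values {4, 7}; by pigeonhole those values go to them, so strike 4, 7 from locker 2, locker 6.
The 2 variables locker 1 and locker 2 are confined to {6, 10}, which locks those values in; drop them from locker 4, locker 6.
So locker 6 = 2.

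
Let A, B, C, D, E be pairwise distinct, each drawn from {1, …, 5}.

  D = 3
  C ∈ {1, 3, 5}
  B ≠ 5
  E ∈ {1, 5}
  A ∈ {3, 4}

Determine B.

2

D has just one choice, so D = 3. So A, B, C can't be 3.
A must be 4 (only option left). Strike 4 from B.
The 3 still-open variables together cover exactly {1, 2, 5} — 3 values for 3 variables — and 2 appears only in B's list, so B = 2.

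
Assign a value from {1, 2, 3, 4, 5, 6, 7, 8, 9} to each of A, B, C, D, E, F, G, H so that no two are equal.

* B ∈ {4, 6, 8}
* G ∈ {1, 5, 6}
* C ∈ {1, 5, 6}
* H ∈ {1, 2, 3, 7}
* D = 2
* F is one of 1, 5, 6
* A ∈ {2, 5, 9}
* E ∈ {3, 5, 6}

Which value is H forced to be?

D has just one choice, so D = 2. Remove 2 from A, H.
C, F, G between them cover only {1, 5, 6} — a naked triple. Remove those values from A, B, E, H.
That leaves A = 9.
That leaves E = 3. So H can't be 3.
So H = 7.

7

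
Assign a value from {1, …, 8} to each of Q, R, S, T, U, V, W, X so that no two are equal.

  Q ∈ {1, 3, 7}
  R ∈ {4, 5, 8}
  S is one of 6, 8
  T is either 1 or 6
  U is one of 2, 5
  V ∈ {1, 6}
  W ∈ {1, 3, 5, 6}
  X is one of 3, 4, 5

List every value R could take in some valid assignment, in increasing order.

4, 5

Among the 8 variables, 2 fits only U (and all 8 values in {1, 2, 3, 4, 5, 6, 7, 8} must be used), so U = 2.
Among the 7 still-open variables, 7 fits only Q (and all 7 values in {1, 3, 4, 5, 6, 7, 8} must be used), so Q = 7.
T and V between them cover only {1, 6} — a naked pair. Remove those values from S, W.
S must be 8 (only option left). Strike 8 from R.
No further eliminations apply; R can still be any of 4, 5.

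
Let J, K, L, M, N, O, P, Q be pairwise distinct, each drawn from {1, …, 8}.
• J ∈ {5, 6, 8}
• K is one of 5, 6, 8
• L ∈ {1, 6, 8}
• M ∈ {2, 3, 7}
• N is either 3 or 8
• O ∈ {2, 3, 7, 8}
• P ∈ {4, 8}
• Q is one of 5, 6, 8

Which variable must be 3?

The 8 variables together cover exactly {1, 2, 3, 4, 5, 6, 7, 8} — 8 values for 8 variables — and 1 appears only in L's list, so L = 1.
Among the 7 still-open variables, 4 fits only P (and all 7 values in {2, 3, 4, 5, 6, 7, 8} must be used), so P = 4.
J, K, Q between them cover only {5, 6, 8} — a naked triple. Remove those values from N, O.
So 3 goes to N.

N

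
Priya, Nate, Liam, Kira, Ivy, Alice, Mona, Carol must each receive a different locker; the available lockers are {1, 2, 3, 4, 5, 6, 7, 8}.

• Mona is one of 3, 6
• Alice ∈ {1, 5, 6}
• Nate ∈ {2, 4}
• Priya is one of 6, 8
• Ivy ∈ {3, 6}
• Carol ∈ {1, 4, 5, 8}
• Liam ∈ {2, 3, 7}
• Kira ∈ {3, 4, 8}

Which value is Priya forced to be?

The 8 variables together cover exactly {1, 2, 3, 4, 5, 6, 7, 8} — 8 values for 8 variables — and 7 appears only in Liam's list, so Liam = 7.
Among the 7 still-open variables, 2 fits only Nate (and all 7 values in {1, 2, 3, 4, 5, 6, 8} must be used), so Nate = 2.
The 2 variables Ivy and Mona are confined to {3, 6}, which locks those values in; drop them from Priya, Kira, Alice.
So Priya = 8.

8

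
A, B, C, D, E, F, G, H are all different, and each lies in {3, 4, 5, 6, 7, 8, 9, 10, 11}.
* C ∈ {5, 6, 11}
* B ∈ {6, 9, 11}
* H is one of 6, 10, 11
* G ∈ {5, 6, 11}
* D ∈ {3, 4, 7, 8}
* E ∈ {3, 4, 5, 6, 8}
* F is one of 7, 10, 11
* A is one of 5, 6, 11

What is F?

7

The 3 variables A, C, G are confined to {5, 6, 11}, which locks those values in; drop them from B, E, F, H.
That leaves B = 9.
H must be 10 (only option left). Strike 10 from F.
So F = 7.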